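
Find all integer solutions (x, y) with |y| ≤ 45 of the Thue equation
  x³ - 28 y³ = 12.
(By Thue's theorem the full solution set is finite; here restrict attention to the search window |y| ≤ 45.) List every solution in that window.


The equation is x³ - 28y³ = 12. For fixed y, x³ = 28·y³ + 12, so a solution requires the RHS to be a perfect cube.
Strategy: iterate y from -45 to 45, compute RHS = 28·y³ + 12, and check whether it is a (positive or negative) perfect cube.
Check small values of y:
  y = 0: RHS = 12 is not a perfect cube.
  y = 1: RHS = 40 is not a perfect cube.
  y = -1: RHS = -16 is not a perfect cube.
  y = 2: RHS = 236 is not a perfect cube.
  y = -2: RHS = -212 is not a perfect cube.
  y = 3: RHS = 768 is not a perfect cube.
  y = -3: RHS = -744 is not a perfect cube.
Continuing the search up to |y| = 45 finds no solutions either.
No (x, y) in the scanned range satisfies the equation.

No integer solutions with |y| ≤ 45.


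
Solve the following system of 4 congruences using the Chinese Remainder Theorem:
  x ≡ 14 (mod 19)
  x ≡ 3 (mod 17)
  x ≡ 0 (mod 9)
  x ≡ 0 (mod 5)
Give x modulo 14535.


Product of moduli M = 19 · 17 · 9 · 5 = 14535.
Merge one congruence at a time:
  Start: x ≡ 14 (mod 19).
  Combine with x ≡ 3 (mod 17); new modulus lcm = 323.
    Write x = 14 + 19·t and substitute into x ≡ 3 (mod 17): 19·t ≡ 3 − 14 = -11 (mod 17).
    Reduce coefficients mod 17: 2·t ≡ 6 (mod 17).
    The inverse of 2 mod 17 is 9 (since 2·9 = 18 = 1·17 + 1), so t ≡ 9·6 = 54 ≡ 3 (mod 17).
    Then x = 14 + 19·3 = 71, valid modulo lcm(19, 17) = 323: x ≡ 71 (mod 323).
  Combine with x ≡ 0 (mod 9); new modulus lcm = 2907.
    Write x = 71 + 323·t and substitute into x ≡ 0 (mod 9): 323·t ≡ 0 − 71 = -71 (mod 9).
    Reduce coefficients mod 9: 8·t ≡ 1 (mod 9).
    The inverse of 8 mod 9 is 8 (since 8·8 = 64 = 7·9 + 1), so t ≡ 8·1 = 8 ≡ 8 (mod 9).
    Then x = 71 + 323·8 = 2655, valid modulo lcm(323, 9) = 2907: x ≡ 2655 (mod 2907).
  Combine with x ≡ 0 (mod 5); new modulus lcm = 14535.
    Write x = 2655 + 2907·t and substitute into x ≡ 0 (mod 5): 2907·t ≡ 0 − 2655 = -2655 (mod 5).
    Reduce coefficients mod 5: 2·t ≡ 0 (mod 5).
    The inverse of 2 mod 5 is 3 (since 2·3 = 6 = 1·5 + 1), so t ≡ 3·0 = 0 ≡ 0 (mod 5).
    Then x = 2655 + 2907·0 = 2655, valid modulo lcm(2907, 5) = 14535: x ≡ 2655 (mod 14535).
Verify against each original: 2655 mod 19 = 14, 2655 mod 17 = 3, 2655 mod 9 = 0, 2655 mod 5 = 0.

x ≡ 2655 (mod 14535).


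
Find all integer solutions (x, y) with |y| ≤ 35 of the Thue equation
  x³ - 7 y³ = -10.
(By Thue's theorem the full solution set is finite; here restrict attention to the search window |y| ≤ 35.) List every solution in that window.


The equation is x³ - 7y³ = -10. For fixed y, x³ = 7·y³ − 10, so a solution requires the RHS to be a perfect cube.
Strategy: iterate y from -35 to 35, compute RHS = 7·y³ − 10, and check whether it is a (positive or negative) perfect cube.
Check small values of y:
  y = 0: RHS = -10 is not a perfect cube.
  y = 1: RHS = -3 is not a perfect cube.
  y = -1: RHS = -17 is not a perfect cube.
  y = 2: RHS = 46 is not a perfect cube.
  y = -2: RHS = -66 is not a perfect cube.
  y = 3: RHS = 179 is not a perfect cube.
  y = -3: RHS = -199 is not a perfect cube.
Continuing the search up to |y| = 35 finds no solutions either.
No (x, y) in the scanned range satisfies the equation.

No integer solutions with |y| ≤ 35.


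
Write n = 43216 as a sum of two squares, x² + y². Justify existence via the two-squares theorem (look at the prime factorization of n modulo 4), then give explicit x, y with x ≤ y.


Step 1: Factor n = 43216 = 2^4 · 37 · 73.
Step 2: Check the mod-4 condition on each prime factor: 2 = 2 (special); 37 ≡ 1 (mod 4), exponent 1; 73 ≡ 1 (mod 4), exponent 1.
All primes ≡ 3 (mod 4) appear to even exponent (or don't appear), so by the two-squares theorem n IS expressible as a sum of two squares.
Step 3: Build a representation. Group n = k² · m with k = 4 and m = 37 · 73 = 2701 (a product of primes ≡ 1 (mod 4)); a representation of m scales to one of n via (k·x)² + (k·y)² = k²(x² + y²). Each prime p ≡ 1 (mod 4) is itself a sum of two squares; find a² by testing p − a² for a perfect square:
  37: 37 − 1² = 36 = 6² ⇒ 37 = 1² + 6².
  73: 73 − 1² = 72, 73 − 2² = 69, 73 − 3² = 64 = 8² ⇒ 73 = 3² + 8².
  Combine using the Brahmagupta–Fibonacci identity (a² + b²)(c² + d²) = (ac − bd)² + (ad + bc)² = (ac + bd)² + (ad − bc)²:
  37 · 73 = 2701: from (1² + 6²)(3² + 8²), take (1·3 − 6·8, 1·8 + 6·3) = (3 − 48, 8 + 18) = (-45, 26); dropping signs (only squares matter) gives (45, 26); check 45² + 26² = 2025 + 676 = 2701 ✓.
  Scale by k = 4: (4·45, 4·26) = (180, 104).
Step 4: Order so x ≤ y and verify: 104² + 180² = 10816 + 32400 = 43216 = n. ✓

n = 43216 = 104² + 180² (one valid representation with x ≤ y).


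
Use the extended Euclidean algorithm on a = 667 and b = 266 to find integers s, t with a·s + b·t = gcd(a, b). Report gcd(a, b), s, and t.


Euclidean algorithm on (667, 266) — divide until remainder is 0:
  667 = 2 · 266 + 135
  266 = 1 · 135 + 131
  135 = 1 · 131 + 4
  131 = 32 · 4 + 3
  4 = 1 · 3 + 1
  3 = 3 · 1 + 0
gcd(667, 266) = 1.
Track Bezout coefficients alongside the remainders: start with r₀ = 667 = a·1 + b·0 (s = 1, t = 0) and r₁ = 266 = a·0 + b·1 (s = 0, t = 1); each new remainder r_{k+1} = r_{k-1} − q_k·r_k inherits s_{k+1} = s_{k-1} − q_k·s_k, t_{k+1} = t_{k-1} − q_k·t_k, so r_k = a·s_k + b·t_k at every step:
  q = 2: r = 135, s = 1 − 2·0 = 1, t = 0 − 2·1 = -2  (check: 667·1 + 266·(-2) = 135)
  q = 1: r = 131, s = 0 − 1·1 = -1, t = 1 − 1·(-2) = 3  (check: 667·(-1) + 266·3 = 131)
  q = 1: r = 4, s = 1 − 1·(-1) = 2, t = -2 − 1·3 = -5  (check: 667·2 + 266·(-5) = 4)
  q = 32: r = 3, s = -1 − 32·2 = -65, t = 3 − 32·(-5) = 163  (check: 667·(-65) + 266·163 = 3)
  q = 1: r = 1, s = 2 − 1·(-65) = 67, t = -5 − 1·163 = -168  (check: 667·67 + 266·(-168) = 1)
The row with r = 1 (the gcd) gives the Bezout coefficients s = 67, t = -168.
Result: 667 · (67) + 266 · (-168) = 1.

gcd(667, 266) = 1; s = 67, t = -168 (check: 667·67 + 266·(-168) = 1).


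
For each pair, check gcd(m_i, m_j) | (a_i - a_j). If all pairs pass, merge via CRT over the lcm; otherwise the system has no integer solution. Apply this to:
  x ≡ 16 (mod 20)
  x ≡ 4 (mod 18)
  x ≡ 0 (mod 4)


Moduli 20, 18, 4 are not pairwise coprime, so CRT works modulo lcm(m_i) when all pairwise compatibility conditions hold.
Pairwise compatibility: gcd(m_i, m_j) must divide a_i - a_j for every pair.
Merge one congruence at a time:
  Start: x ≡ 16 (mod 20).
  Combine with x ≡ 4 (mod 18): gcd(20, 18) = 2; 4 - 16 = -12, which IS divisible by 2, so compatible.
    Write x = 16 + 20·t and substitute into x ≡ 4 (mod 18): 20·t ≡ 4 − 16 = -12 (mod 18).
    Divide the congruence (and modulus) by g = 2: 10·t ≡ -6 (mod 9).
    Reduce coefficients mod 9: 1·t ≡ 3 (mod 9).
    So t ≡ 3 (mod 9).
    Then x = 16 + 20·3 = 76, valid modulo lcm(20, 18) = 180: x ≡ 76 (mod 180).
  Combine with x ≡ 0 (mod 4): gcd(180, 4) = 4; 0 - 76 = -76, which IS divisible by 4, so compatible.
    Write x = 76 + 180·t and substitute into x ≡ 0 (mod 4): 180·t ≡ 0 − 76 = -76 (mod 4).
    Divide the congruence (and modulus) by g = 4: 45·t ≡ -19 (mod 1).
    Modulo 1 every t works; take t = 0.
    Then x = 76 + 180·0 = 76, valid modulo lcm(180, 4) = 180: x ≡ 76 (mod 180).
Verify: 76 mod 20 = 16, 76 mod 18 = 4, 76 mod 4 = 0.

x ≡ 76 (mod 180).


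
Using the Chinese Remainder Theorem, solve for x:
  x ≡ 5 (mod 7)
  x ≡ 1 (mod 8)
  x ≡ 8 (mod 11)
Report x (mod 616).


Moduli 7, 8, 11 are pairwise coprime; by CRT there is a unique solution modulo M = 7 · 8 · 11 = 616.
Solve pairwise, accumulating the modulus:
  Start with x ≡ 5 (mod 7).
  Combine with x ≡ 1 (mod 8): since gcd(7, 8) = 1, we get a unique residue mod 56.
    Write x = 5 + 7·t and substitute into x ≡ 1 (mod 8): 7·t ≡ 1 − 5 = -4 (mod 8).
    Reduce coefficients mod 8: 7·t ≡ 4 (mod 8).
    The inverse of 7 mod 8 is 7 (since 7·7 = 49 = 6·8 + 1), so t ≡ 7·4 = 28 ≡ 4 (mod 8).
    Then x = 5 + 7·4 = 33, valid modulo lcm(7, 8) = 56: x ≡ 33 (mod 56).
  Combine with x ≡ 8 (mod 11): since gcd(56, 11) = 1, we get a unique residue mod 616.
    Write x = 33 + 56·t and substitute into x ≡ 8 (mod 11): 56·t ≡ 8 − 33 = -25 (mod 11).
    Reduce coefficients mod 11: 1·t ≡ 8 (mod 11).
    So t ≡ 8 (mod 11).
    Then x = 33 + 56·8 = 481, valid modulo lcm(56, 11) = 616: x ≡ 481 (mod 616).
Verify: 481 mod 7 = 5 ✓, 481 mod 8 = 1 ✓, 481 mod 11 = 8 ✓.

x ≡ 481 (mod 616).


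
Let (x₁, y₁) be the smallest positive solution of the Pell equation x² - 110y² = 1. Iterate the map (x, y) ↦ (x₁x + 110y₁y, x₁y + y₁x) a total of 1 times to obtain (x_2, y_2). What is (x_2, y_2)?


Step 1: Find the fundamental solution (x₁, y₁) of x² - 110y² = 1.
  Expand √110 as a continued fraction. a₀ = ⌊√110⌋ = 10; iterate m_{k+1} = d_k·a_k − m_k, d_{k+1} = (110 − m_{k+1}²)/d_k, a_{k+1} = ⌊(a₀ + m_{k+1})/d_{k+1}⌋ (starting m₀ = 0, d₀ = 1), with convergents p_k = a_k·p_{k-1} + p_{k-2}, q_k = a_k·q_{k-1} + q_{k-2} (p₋₁ = 1, q₋₁ = 0):
  k = 0: a₀ = 10; p₀/q₀ = 10/1; p₀² − 110·q₀² = 100 − 110 = -10.
  k = 1: m = 10, d = 10, a = ⌊(10 + 10)/10⌋ = 2; p/q = (2·10 + 1)/(2·1 + 0) = 21/2; p² − 110·q² = 441 − 440 = 1.
  The first convergent with p² − 110·q² = 1 gives the fundamental solution (x₁, y₁) = (21, 2).
Step 2: Apply the recurrence (x_{n+1}, y_{n+1}) = (x₁x_n + 110y₁y_n, x₁y_n + y₁x_n) repeatedly.
  From (x_1, y_1) = (21, 2): x_2 = 21·21 + 110·2·2 = 881; y_2 = 21·2 + 2·21 = 84.
Step 3: Verify x_2² - 110·y_2² = 776161 - 776160 = 1 (should be 1). ✓

(x_1, y_1) = (21, 2); (x_2, y_2) = (881, 84).


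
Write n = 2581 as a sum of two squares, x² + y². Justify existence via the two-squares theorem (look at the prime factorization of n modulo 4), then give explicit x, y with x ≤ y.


Step 1: Factor n = 2581 = 29 · 89.
Step 2: Check the mod-4 condition on each prime factor: 29 ≡ 1 (mod 4), exponent 1; 89 ≡ 1 (mod 4), exponent 1.
All primes ≡ 3 (mod 4) appear to even exponent (or don't appear), so by the two-squares theorem n IS expressible as a sum of two squares.
Step 3: Build a representation. Here n = 29 · 89 is a product of primes ≡ 1 (mod 4). Each prime p ≡ 1 (mod 4) is itself a sum of two squares; find a² by testing p − a² for a perfect square:
  29: 29 − 1² = 28, 29 − 2² = 25 = 5² ⇒ 29 = 2² + 5².
  89: 89 − 1² = 88, 89 − 2² = 85, 89 − 3² = 80, 89 − 4² = 73, 89 − 5² = 64 = 8² ⇒ 89 = 5² + 8².
  Combine using the Brahmagupta–Fibonacci identity (a² + b²)(c² + d²) = (ac − bd)² + (ad + bc)² = (ac + bd)² + (ad − bc)²:
  29 · 89 = 2581: from (2² + 5²)(5² + 8²), take (2·5 − 5·8, 2·8 + 5·5) = (10 − 40, 16 + 25) = (-30, 41); dropping signs (only squares matter) gives (30, 41); check 30² + 41² = 900 + 1681 = 2581 ✓.
Step 4: Order so x ≤ y and verify: 30² + 41² = 900 + 1681 = 2581 = n. ✓

n = 2581 = 30² + 41² (one valid representation with x ≤ y).


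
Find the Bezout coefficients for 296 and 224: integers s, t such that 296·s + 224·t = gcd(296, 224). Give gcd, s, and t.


Euclidean algorithm on (296, 224) — divide until remainder is 0:
  296 = 1 · 224 + 72
  224 = 3 · 72 + 8
  72 = 9 · 8 + 0
gcd(296, 224) = 8.
Track Bezout coefficients alongside the remainders: start with r₀ = 296 = a·1 + b·0 (s = 1, t = 0) and r₁ = 224 = a·0 + b·1 (s = 0, t = 1); each new remainder r_{k+1} = r_{k-1} − q_k·r_k inherits s_{k+1} = s_{k-1} − q_k·s_k, t_{k+1} = t_{k-1} − q_k·t_k, so r_k = a·s_k + b·t_k at every step:
  q = 1: r = 72, s = 1 − 1·0 = 1, t = 0 − 1·1 = -1  (check: 296·1 + 224·(-1) = 72)
  q = 3: r = 8, s = 0 − 3·1 = -3, t = 1 − 3·(-1) = 4  (check: 296·(-3) + 224·4 = 8)
The row with r = 8 (the gcd) gives the Bezout coefficients s = -3, t = 4.
Result: 296 · (-3) + 224 · (4) = 8.

gcd(296, 224) = 8; s = -3, t = 4 (check: 296·(-3) + 224·4 = 8).


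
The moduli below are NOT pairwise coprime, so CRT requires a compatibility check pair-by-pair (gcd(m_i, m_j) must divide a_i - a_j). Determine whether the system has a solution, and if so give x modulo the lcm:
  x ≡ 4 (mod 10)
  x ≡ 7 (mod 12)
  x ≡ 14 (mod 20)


Moduli 10, 12, 20 are not pairwise coprime, so CRT works modulo lcm(m_i) when all pairwise compatibility conditions hold.
Pairwise compatibility: gcd(m_i, m_j) must divide a_i - a_j for every pair.
Merge one congruence at a time:
  Start: x ≡ 4 (mod 10).
  Combine with x ≡ 7 (mod 12): gcd(10, 12) = 2, and 7 - 4 = 3 is NOT divisible by 2.
    ⇒ system is inconsistent (no integer solution).

No solution (the system is inconsistent).


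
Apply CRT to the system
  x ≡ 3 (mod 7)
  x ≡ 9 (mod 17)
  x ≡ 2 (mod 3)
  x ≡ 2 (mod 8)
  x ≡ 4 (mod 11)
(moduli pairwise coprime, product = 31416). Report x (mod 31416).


Product of moduli M = 7 · 17 · 3 · 8 · 11 = 31416.
Merge one congruence at a time:
  Start: x ≡ 3 (mod 7).
  Combine with x ≡ 9 (mod 17); new modulus lcm = 119.
    Write x = 3 + 7·t and substitute into x ≡ 9 (mod 17): 7·t ≡ 9 − 3 = 6 (mod 17).
    The inverse of 7 mod 17 is 5 (since 7·5 = 35 = 2·17 + 1), so t ≡ 5·6 = 30 ≡ 13 (mod 17).
    Then x = 3 + 7·13 = 94, valid modulo lcm(7, 17) = 119: x ≡ 94 (mod 119).
  Combine with x ≡ 2 (mod 3); new modulus lcm = 357.
    Write x = 94 + 119·t and substitute into x ≡ 2 (mod 3): 119·t ≡ 2 − 94 = -92 (mod 3).
    Reduce coefficients mod 3: 2·t ≡ 1 (mod 3).
    The inverse of 2 mod 3 is 2 (since 2·2 = 4 = 1·3 + 1), so t ≡ 2·1 = 2 ≡ 2 (mod 3).
    Then x = 94 + 119·2 = 332, valid modulo lcm(119, 3) = 357: x ≡ 332 (mod 357).
  Combine with x ≡ 2 (mod 8); new modulus lcm = 2856.
    Write x = 332 + 357·t and substitute into x ≡ 2 (mod 8): 357·t ≡ 2 − 332 = -330 (mod 8).
    Reduce coefficients mod 8: 5·t ≡ 6 (mod 8).
    The inverse of 5 mod 8 is 5 (since 5·5 = 25 = 3·8 + 1), so t ≡ 5·6 = 30 ≡ 6 (mod 8).
    Then x = 332 + 357·6 = 2474, valid modulo lcm(357, 8) = 2856: x ≡ 2474 (mod 2856).
  Combine with x ≡ 4 (mod 11); new modulus lcm = 31416.
    Write x = 2474 + 2856·t and substitute into x ≡ 4 (mod 11): 2856·t ≡ 4 − 2474 = -2470 (mod 11).
    Reduce coefficients mod 11: 7·t ≡ 5 (mod 11).
    The inverse of 7 mod 11 is 8 (since 7·8 = 56 = 5·11 + 1), so t ≡ 8·5 = 40 ≡ 7 (mod 11).
    Then x = 2474 + 2856·7 = 22466, valid modulo lcm(2856, 11) = 31416: x ≡ 22466 (mod 31416).
Verify against each original: 22466 mod 7 = 3, 22466 mod 17 = 9, 22466 mod 3 = 2, 22466 mod 8 = 2, 22466 mod 11 = 4.

x ≡ 22466 (mod 31416).


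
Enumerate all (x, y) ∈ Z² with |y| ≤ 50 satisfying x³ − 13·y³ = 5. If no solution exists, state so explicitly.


The equation is x³ - 13y³ = 5. For fixed y, x³ = 13·y³ + 5, so a solution requires the RHS to be a perfect cube.
Strategy: iterate y from -50 to 50, compute RHS = 13·y³ + 5, and check whether it is a (positive or negative) perfect cube.
Check small values of y:
  y = 0: RHS = 5 is not a perfect cube.
  y = 1: RHS = 18 is not a perfect cube.
  y = -1: RHS = -8 = (-2)³ ⇒ x = -2 works.
  y = 2: RHS = 109 is not a perfect cube.
  y = -2: RHS = -99 is not a perfect cube.
  y = 3: RHS = 356 is not a perfect cube.
  y = -3: RHS = -346 is not a perfect cube.
Continuing the search up to |y| = 50 finds no further solutions beyond those listed.
Collected solutions: (-2, -1).

Solutions (with |y| ≤ 50): (-2, -1).


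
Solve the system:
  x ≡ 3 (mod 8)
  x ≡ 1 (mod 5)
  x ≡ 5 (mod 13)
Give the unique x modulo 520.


Moduli 8, 5, 13 are pairwise coprime; by CRT there is a unique solution modulo M = 8 · 5 · 13 = 520.
Solve pairwise, accumulating the modulus:
  Start with x ≡ 3 (mod 8).
  Combine with x ≡ 1 (mod 5): since gcd(8, 5) = 1, we get a unique residue mod 40.
    Write x = 3 + 8·t and substitute into x ≡ 1 (mod 5): 8·t ≡ 1 − 3 = -2 (mod 5).
    Reduce coefficients mod 5: 3·t ≡ 3 (mod 5).
    The inverse of 3 mod 5 is 2 (since 3·2 = 6 = 1·5 + 1), so t ≡ 2·3 = 6 ≡ 1 (mod 5).
    Then x = 3 + 8·1 = 11, valid modulo lcm(8, 5) = 40: x ≡ 11 (mod 40).
  Combine with x ≡ 5 (mod 13): since gcd(40, 13) = 1, we get a unique residue mod 520.
    Write x = 11 + 40·t and substitute into x ≡ 5 (mod 13): 40·t ≡ 5 − 11 = -6 (mod 13).
    Reduce coefficients mod 13: 1·t ≡ 7 (mod 13).
    So t ≡ 7 (mod 13).
    Then x = 11 + 40·7 = 291, valid modulo lcm(40, 13) = 520: x ≡ 291 (mod 520).
Verify: 291 mod 8 = 3 ✓, 291 mod 5 = 1 ✓, 291 mod 13 = 5 ✓.

x ≡ 291 (mod 520).


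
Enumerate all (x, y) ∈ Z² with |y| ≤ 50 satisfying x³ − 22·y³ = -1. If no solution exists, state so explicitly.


The equation is x³ - 22y³ = -1. For fixed y, x³ = 22·y³ − 1, so a solution requires the RHS to be a perfect cube.
Strategy: iterate y from -50 to 50, compute RHS = 22·y³ − 1, and check whether it is a (positive or negative) perfect cube.
Check small values of y:
  y = 0: RHS = -1 = (-1)³ ⇒ x = -1 works.
  y = 1: RHS = 21 is not a perfect cube.
  y = -1: RHS = -23 is not a perfect cube.
  y = 2: RHS = 175 is not a perfect cube.
  y = -2: RHS = -177 is not a perfect cube.
  y = 3: RHS = 593 is not a perfect cube.
  y = -3: RHS = -595 is not a perfect cube.
Continuing the search up to |y| = 50 finds no further solutions beyond those listed.
Collected solutions: (-1, 0).

Solutions (with |y| ≤ 50): (-1, 0).


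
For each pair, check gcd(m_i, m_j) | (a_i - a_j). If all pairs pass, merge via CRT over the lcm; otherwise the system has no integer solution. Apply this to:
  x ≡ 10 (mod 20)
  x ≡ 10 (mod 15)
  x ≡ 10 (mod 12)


Moduli 20, 15, 12 are not pairwise coprime, so CRT works modulo lcm(m_i) when all pairwise compatibility conditions hold.
Pairwise compatibility: gcd(m_i, m_j) must divide a_i - a_j for every pair.
Merge one congruence at a time:
  Start: x ≡ 10 (mod 20).
  Combine with x ≡ 10 (mod 15): gcd(20, 15) = 5; 10 - 10 = 0, which IS divisible by 5, so compatible.
    Write x = 10 + 20·t and substitute into x ≡ 10 (mod 15): 20·t ≡ 10 − 10 = 0 (mod 15).
    Divide the congruence (and modulus) by g = 5: 4·t ≡ 0 (mod 3).
    Reduce coefficients mod 3: 1·t ≡ 0 (mod 3).
    So t ≡ 0 (mod 3).
    Then x = 10 + 20·0 = 10, valid modulo lcm(20, 15) = 60: x ≡ 10 (mod 60).
  Combine with x ≡ 10 (mod 12): gcd(60, 12) = 12; 10 - 10 = 0, which IS divisible by 12, so compatible.
    Write x = 10 + 60·t and substitute into x ≡ 10 (mod 12): 60·t ≡ 10 − 10 = 0 (mod 12).
    Divide the congruence (and modulus) by g = 12: 5·t ≡ 0 (mod 1).
    Modulo 1 every t works; take t = 0.
    Then x = 10 + 60·0 = 10, valid modulo lcm(60, 12) = 60: x ≡ 10 (mod 60).
Verify: 10 mod 20 = 10, 10 mod 15 = 10, 10 mod 12 = 10.

x ≡ 10 (mod 60).


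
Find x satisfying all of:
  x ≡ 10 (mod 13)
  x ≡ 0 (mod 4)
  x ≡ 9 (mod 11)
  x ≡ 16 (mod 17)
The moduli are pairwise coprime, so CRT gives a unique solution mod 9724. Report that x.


Product of moduli M = 13 · 4 · 11 · 17 = 9724.
Merge one congruence at a time:
  Start: x ≡ 10 (mod 13).
  Combine with x ≡ 0 (mod 4); new modulus lcm = 52.
    Write x = 10 + 13·t and substitute into x ≡ 0 (mod 4): 13·t ≡ 0 − 10 = -10 (mod 4).
    Reduce coefficients mod 4: 1·t ≡ 2 (mod 4).
    So t ≡ 2 (mod 4).
    Then x = 10 + 13·2 = 36, valid modulo lcm(13, 4) = 52: x ≡ 36 (mod 52).
  Combine with x ≡ 9 (mod 11); new modulus lcm = 572.
    Write x = 36 + 52·t and substitute into x ≡ 9 (mod 11): 52·t ≡ 9 − 36 = -27 (mod 11).
    Reduce coefficients mod 11: 8·t ≡ 6 (mod 11).
    The inverse of 8 mod 11 is 7 (since 8·7 = 56 = 5·11 + 1), so t ≡ 7·6 = 42 ≡ 9 (mod 11).
    Then x = 36 + 52·9 = 504, valid modulo lcm(52, 11) = 572: x ≡ 504 (mod 572).
  Combine with x ≡ 16 (mod 17); new modulus lcm = 9724.
    Write x = 504 + 572·t and substitute into x ≡ 16 (mod 17): 572·t ≡ 16 − 504 = -488 (mod 17).
    Reduce coefficients mod 17: 11·t ≡ 5 (mod 17).
    The inverse of 11 mod 17 is 14 (since 11·14 = 154 = 9·17 + 1), so t ≡ 14·5 = 70 ≡ 2 (mod 17).
    Then x = 504 + 572·2 = 1648, valid modulo lcm(572, 17) = 9724: x ≡ 1648 (mod 9724).
Verify against each original: 1648 mod 13 = 10, 1648 mod 4 = 0, 1648 mod 11 = 9, 1648 mod 17 = 16.

x ≡ 1648 (mod 9724).


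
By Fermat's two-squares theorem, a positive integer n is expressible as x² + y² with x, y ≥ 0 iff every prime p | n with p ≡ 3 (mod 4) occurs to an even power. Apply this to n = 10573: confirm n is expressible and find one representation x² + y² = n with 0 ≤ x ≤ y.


Step 1: Factor n = 10573 = 97 · 109.
Step 2: Check the mod-4 condition on each prime factor: 97 ≡ 1 (mod 4), exponent 1; 109 ≡ 1 (mod 4), exponent 1.
All primes ≡ 3 (mod 4) appear to even exponent (or don't appear), so by the two-squares theorem n IS expressible as a sum of two squares.
Step 3: Build a representation. Here n = 97 · 109 is a product of primes ≡ 1 (mod 4). Each prime p ≡ 1 (mod 4) is itself a sum of two squares; find a² by testing p − a² for a perfect square:
  97: 97 − 1² = 96, 97 − 2² = 93, 97 − 3² = 88, 97 − 4² = 81 = 9² ⇒ 97 = 4² + 9².
  109: 109 − 1² = 108, 109 − 2² = 105, 109 − 3² = 100 = 10² ⇒ 109 = 3² + 10².
  Combine using the Brahmagupta–Fibonacci identity (a² + b²)(c² + d²) = (ac − bd)² + (ad + bc)² = (ac + bd)² + (ad − bc)²:
  97 · 109 = 10573: from (4² + 9²)(3² + 10²), take (4·3 − 9·10, 4·10 + 9·3) = (12 − 90, 40 + 27) = (-78, 67); dropping signs (only squares matter) gives (78, 67); check 78² + 67² = 6084 + 4489 = 10573 ✓.
Step 4: Order so x ≤ y and verify: 67² + 78² = 4489 + 6084 = 10573 = n. ✓

n = 10573 = 67² + 78² (one valid representation with x ≤ y).


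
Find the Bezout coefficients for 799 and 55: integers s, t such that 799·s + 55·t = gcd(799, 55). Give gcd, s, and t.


Euclidean algorithm on (799, 55) — divide until remainder is 0:
  799 = 14 · 55 + 29
  55 = 1 · 29 + 26
  29 = 1 · 26 + 3
  26 = 8 · 3 + 2
  3 = 1 · 2 + 1
  2 = 2 · 1 + 0
gcd(799, 55) = 1.
Track Bezout coefficients alongside the remainders: start with r₀ = 799 = a·1 + b·0 (s = 1, t = 0) and r₁ = 55 = a·0 + b·1 (s = 0, t = 1); each new remainder r_{k+1} = r_{k-1} − q_k·r_k inherits s_{k+1} = s_{k-1} − q_k·s_k, t_{k+1} = t_{k-1} − q_k·t_k, so r_k = a·s_k + b·t_k at every step:
  q = 14: r = 29, s = 1 − 14·0 = 1, t = 0 − 14·1 = -14  (check: 799·1 + 55·(-14) = 29)
  q = 1: r = 26, s = 0 − 1·1 = -1, t = 1 − 1·(-14) = 15  (check: 799·(-1) + 55·15 = 26)
  q = 1: r = 3, s = 1 − 1·(-1) = 2, t = -14 − 1·15 = -29  (check: 799·2 + 55·(-29) = 3)
  q = 8: r = 2, s = -1 − 8·2 = -17, t = 15 − 8·(-29) = 247  (check: 799·(-17) + 55·247 = 2)
  q = 1: r = 1, s = 2 − 1·(-17) = 19, t = -29 − 1·247 = -276  (check: 799·19 + 55·(-276) = 1)
The row with r = 1 (the gcd) gives the Bezout coefficients s = 19, t = -276.
Result: 799 · (19) + 55 · (-276) = 1.

gcd(799, 55) = 1; s = 19, t = -276 (check: 799·19 + 55·(-276) = 1).


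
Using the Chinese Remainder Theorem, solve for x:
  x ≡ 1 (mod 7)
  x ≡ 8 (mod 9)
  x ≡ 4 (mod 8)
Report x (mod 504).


Moduli 7, 9, 8 are pairwise coprime; by CRT there is a unique solution modulo M = 7 · 9 · 8 = 504.
Solve pairwise, accumulating the modulus:
  Start with x ≡ 1 (mod 7).
  Combine with x ≡ 8 (mod 9): since gcd(7, 9) = 1, we get a unique residue mod 63.
    Write x = 1 + 7·t and substitute into x ≡ 8 (mod 9): 7·t ≡ 8 − 1 = 7 (mod 9).
    The inverse of 7 mod 9 is 4 (since 7·4 = 28 = 3·9 + 1), so t ≡ 4·7 = 28 ≡ 1 (mod 9).
    Then x = 1 + 7·1 = 8, valid modulo lcm(7, 9) = 63: x ≡ 8 (mod 63).
  Combine with x ≡ 4 (mod 8): since gcd(63, 8) = 1, we get a unique residue mod 504.
    Write x = 8 + 63·t and substitute into x ≡ 4 (mod 8): 63·t ≡ 4 − 8 = -4 (mod 8).
    Reduce coefficients mod 8: 7·t ≡ 4 (mod 8).
    The inverse of 7 mod 8 is 7 (since 7·7 = 49 = 6·8 + 1), so t ≡ 7·4 = 28 ≡ 4 (mod 8).
    Then x = 8 + 63·4 = 260, valid modulo lcm(63, 8) = 504: x ≡ 260 (mod 504).
Verify: 260 mod 7 = 1 ✓, 260 mod 9 = 8 ✓, 260 mod 8 = 4 ✓.

x ≡ 260 (mod 504).


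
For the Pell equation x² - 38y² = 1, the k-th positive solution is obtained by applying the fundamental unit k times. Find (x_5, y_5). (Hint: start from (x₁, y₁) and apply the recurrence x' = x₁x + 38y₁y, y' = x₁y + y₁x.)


Step 1: Find the fundamental solution (x₁, y₁) of x² - 38y² = 1.
  Expand √38 as a continued fraction. a₀ = ⌊√38⌋ = 6; iterate m_{k+1} = d_k·a_k − m_k, d_{k+1} = (38 − m_{k+1}²)/d_k, a_{k+1} = ⌊(a₀ + m_{k+1})/d_{k+1}⌋ (starting m₀ = 0, d₀ = 1), with convergents p_k = a_k·p_{k-1} + p_{k-2}, q_k = a_k·q_{k-1} + q_{k-2} (p₋₁ = 1, q₋₁ = 0):
  k = 0: a₀ = 6; p₀/q₀ = 6/1; p₀² − 38·q₀² = 36 − 38 = -2.
  k = 1: m = 6, d = 2, a = ⌊(6 + 6)/2⌋ = 6; p/q = (6·6 + 1)/(6·1 + 0) = 37/6; p² − 38·q² = 1369 − 1368 = 1.
  The first convergent with p² − 38·q² = 1 gives the fundamental solution (x₁, y₁) = (37, 6).
Step 2: Apply the recurrence (x_{n+1}, y_{n+1}) = (x₁x_n + 38y₁y_n, x₁y_n + y₁x_n) repeatedly.
  From (x_1, y_1) = (37, 6): x_2 = 37·37 + 38·6·6 = 2737; y_2 = 37·6 + 6·37 = 444.
  From (x_2, y_2) = (2737, 444): x_3 = 37·2737 + 38·6·444 = 202501; y_3 = 37·444 + 6·2737 = 32850.
  From (x_3, y_3) = (202501, 32850): x_4 = 37·202501 + 38·6·32850 = 14982337; y_4 = 37·32850 + 6·202501 = 2430456.
  From (x_4, y_4) = (14982337, 2430456): x_5 = 37·14982337 + 38·6·2430456 = 1108490437; y_5 = 37·2430456 + 6·14982337 = 179820894.
Step 3: Verify x_5² - 38·y_5² = 1228751048920450969 - 1228751048920450968 = 1 (should be 1). ✓

(x_1, y_1) = (37, 6); (x_5, y_5) = (1108490437, 179820894).


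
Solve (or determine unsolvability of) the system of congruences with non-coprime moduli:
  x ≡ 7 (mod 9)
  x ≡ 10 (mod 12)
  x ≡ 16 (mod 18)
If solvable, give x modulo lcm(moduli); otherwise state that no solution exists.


Moduli 9, 12, 18 are not pairwise coprime, so CRT works modulo lcm(m_i) when all pairwise compatibility conditions hold.
Pairwise compatibility: gcd(m_i, m_j) must divide a_i - a_j for every pair.
Merge one congruence at a time:
  Start: x ≡ 7 (mod 9).
  Combine with x ≡ 10 (mod 12): gcd(9, 12) = 3; 10 - 7 = 3, which IS divisible by 3, so compatible.
    Write x = 7 + 9·t and substitute into x ≡ 10 (mod 12): 9·t ≡ 10 − 7 = 3 (mod 12).
    Divide the congruence (and modulus) by g = 3: 3·t ≡ 1 (mod 4).
    The inverse of 3 mod 4 is 3 (since 3·3 = 9 = 2·4 + 1), so t ≡ 3·1 = 3 ≡ 3 (mod 4).
    Then x = 7 + 9·3 = 34, valid modulo lcm(9, 12) = 36: x ≡ 34 (mod 36).
  Combine with x ≡ 16 (mod 18): gcd(36, 18) = 18; 16 - 34 = -18, which IS divisible by 18, so compatible.
    Write x = 34 + 36·t and substitute into x ≡ 16 (mod 18): 36·t ≡ 16 − 34 = -18 (mod 18).
    Divide the congruence (and modulus) by g = 18: 2·t ≡ -1 (mod 1).
    Modulo 1 every t works; take t = 0.
    Then x = 34 + 36·0 = 34, valid modulo lcm(36, 18) = 36: x ≡ 34 (mod 36).
Verify: 34 mod 9 = 7, 34 mod 12 = 10, 34 mod 18 = 16.

x ≡ 34 (mod 36).


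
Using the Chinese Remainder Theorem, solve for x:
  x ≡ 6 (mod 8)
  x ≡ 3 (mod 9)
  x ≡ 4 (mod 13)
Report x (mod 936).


Moduli 8, 9, 13 are pairwise coprime; by CRT there is a unique solution modulo M = 8 · 9 · 13 = 936.
Solve pairwise, accumulating the modulus:
  Start with x ≡ 6 (mod 8).
  Combine with x ≡ 3 (mod 9): since gcd(8, 9) = 1, we get a unique residue mod 72.
    Write x = 6 + 8·t and substitute into x ≡ 3 (mod 9): 8·t ≡ 3 − 6 = -3 (mod 9).
    Reduce coefficients mod 9: 8·t ≡ 6 (mod 9).
    The inverse of 8 mod 9 is 8 (since 8·8 = 64 = 7·9 + 1), so t ≡ 8·6 = 48 ≡ 3 (mod 9).
    Then x = 6 + 8·3 = 30, valid modulo lcm(8, 9) = 72: x ≡ 30 (mod 72).
  Combine with x ≡ 4 (mod 13): since gcd(72, 13) = 1, we get a unique residue mod 936.
    Write x = 30 + 72·t and substitute into x ≡ 4 (mod 13): 72·t ≡ 4 − 30 = -26 (mod 13).
    Reduce coefficients mod 13: 7·t ≡ 0 (mod 13).
    The inverse of 7 mod 13 is 2 (since 7·2 = 14 = 1·13 + 1), so t ≡ 2·0 = 0 ≡ 0 (mod 13).
    Then x = 30 + 72·0 = 30, valid modulo lcm(72, 13) = 936: x ≡ 30 (mod 936).
Verify: 30 mod 8 = 6 ✓, 30 mod 9 = 3 ✓, 30 mod 13 = 4 ✓.

x ≡ 30 (mod 936).


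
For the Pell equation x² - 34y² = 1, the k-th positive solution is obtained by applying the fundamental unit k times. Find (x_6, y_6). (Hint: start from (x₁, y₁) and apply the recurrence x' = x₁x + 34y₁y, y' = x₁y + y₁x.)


Step 1: Find the fundamental solution (x₁, y₁) of x² - 34y² = 1.
  Expand √34 as a continued fraction. a₀ = ⌊√34⌋ = 5; iterate m_{k+1} = d_k·a_k − m_k, d_{k+1} = (34 − m_{k+1}²)/d_k, a_{k+1} = ⌊(a₀ + m_{k+1})/d_{k+1}⌋ (starting m₀ = 0, d₀ = 1), with convergents p_k = a_k·p_{k-1} + p_{k-2}, q_k = a_k·q_{k-1} + q_{k-2} (p₋₁ = 1, q₋₁ = 0):
  k = 0: a₀ = 5; p₀/q₀ = 5/1; p₀² − 34·q₀² = 25 − 34 = -9.
  k = 1: m = 5, d = 9, a = ⌊(5 + 5)/9⌋ = 1; p/q = (1·5 + 1)/(1·1 + 0) = 6/1; p² − 34·q² = 36 − 34 = 2.
  k = 2: m = 4, d = 2, a = ⌊(5 + 4)/2⌋ = 4; p/q = (4·6 + 5)/(4·1 + 1) = 29/5; p² − 34·q² = 841 − 850 = -9.
  k = 3: m = 4, d = 9, a = ⌊(5 + 4)/9⌋ = 1; p/q = (1·29 + 6)/(1·5 + 1) = 35/6; p² − 34·q² = 1225 − 1224 = 1.
  The first convergent with p² − 34·q² = 1 gives the fundamental solution (x₁, y₁) = (35, 6).
Step 2: Apply the recurrence (x_{n+1}, y_{n+1}) = (x₁x_n + 34y₁y_n, x₁y_n + y₁x_n) repeatedly.
  From (x_1, y_1) = (35, 6): x_2 = 35·35 + 34·6·6 = 2449; y_2 = 35·6 + 6·35 = 420.
  From (x_2, y_2) = (2449, 420): x_3 = 35·2449 + 34·6·420 = 171395; y_3 = 35·420 + 6·2449 = 29394.
  From (x_3, y_3) = (171395, 29394): x_4 = 35·171395 + 34·6·29394 = 11995201; y_4 = 35·29394 + 6·171395 = 2057160.
  From (x_4, y_4) = (11995201, 2057160): x_5 = 35·11995201 + 34·6·2057160 = 839492675; y_5 = 35·2057160 + 6·11995201 = 143971806.
  From (x_5, y_5) = (839492675, 143971806): x_6 = 35·839492675 + 34·6·143971806 = 58752492049; y_6 = 35·143971806 + 6·839492675 = 10075969260.
Step 3: Verify x_6² - 34·y_6² = 3451855321967808218401 - 3451855321967808218400 = 1 (should be 1). ✓

(x_1, y_1) = (35, 6); (x_6, y_6) = (58752492049, 10075969260).


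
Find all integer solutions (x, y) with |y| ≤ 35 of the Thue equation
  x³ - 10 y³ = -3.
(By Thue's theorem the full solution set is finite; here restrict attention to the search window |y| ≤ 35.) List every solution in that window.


The equation is x³ - 10y³ = -3. For fixed y, x³ = 10·y³ − 3, so a solution requires the RHS to be a perfect cube.
Strategy: iterate y from -35 to 35, compute RHS = 10·y³ − 3, and check whether it is a (positive or negative) perfect cube.
Check small values of y:
  y = 0: RHS = -3 is not a perfect cube.
  y = 1: RHS = 7 is not a perfect cube.
  y = -1: RHS = -13 is not a perfect cube.
  y = 2: RHS = 77 is not a perfect cube.
  y = -2: RHS = -83 is not a perfect cube.
  y = 3: RHS = 267 is not a perfect cube.
  y = -3: RHS = -273 is not a perfect cube.
Continuing the search up to |y| = 35 finds no solutions either.
No (x, y) in the scanned range satisfies the equation.

No integer solutions with |y| ≤ 35.


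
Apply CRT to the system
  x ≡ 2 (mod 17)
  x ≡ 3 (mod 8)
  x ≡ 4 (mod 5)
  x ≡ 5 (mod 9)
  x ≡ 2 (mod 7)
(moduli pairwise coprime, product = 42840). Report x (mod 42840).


Product of moduli M = 17 · 8 · 5 · 9 · 7 = 42840.
Merge one congruence at a time:
  Start: x ≡ 2 (mod 17).
  Combine with x ≡ 3 (mod 8); new modulus lcm = 136.
    Write x = 2 + 17·t and substitute into x ≡ 3 (mod 8): 17·t ≡ 3 − 2 = 1 (mod 8).
    Reduce coefficients mod 8: 1·t ≡ 1 (mod 8).
    So t ≡ 1 (mod 8).
    Then x = 2 + 17·1 = 19, valid modulo lcm(17, 8) = 136: x ≡ 19 (mod 136).
  Combine with x ≡ 4 (mod 5); new modulus lcm = 680.
    Write x = 19 + 136·t and substitute into x ≡ 4 (mod 5): 136·t ≡ 4 − 19 = -15 (mod 5).
    Reduce coefficients mod 5: 1·t ≡ 0 (mod 5).
    So t ≡ 0 (mod 5).
    Then x = 19 + 136·0 = 19, valid modulo lcm(136, 5) = 680: x ≡ 19 (mod 680).
  Combine with x ≡ 5 (mod 9); new modulus lcm = 6120.
    Write x = 19 + 680·t and substitute into x ≡ 5 (mod 9): 680·t ≡ 5 − 19 = -14 (mod 9).
    Reduce coefficients mod 9: 5·t ≡ 4 (mod 9).
    The inverse of 5 mod 9 is 2 (since 5·2 = 10 = 1·9 + 1), so t ≡ 2·4 = 8 ≡ 8 (mod 9).
    Then x = 19 + 680·8 = 5459, valid modulo lcm(680, 9) = 6120: x ≡ 5459 (mod 6120).
  Combine with x ≡ 2 (mod 7); new modulus lcm = 42840.
    Write x = 5459 + 6120·t and substitute into x ≡ 2 (mod 7): 6120·t ≡ 2 − 5459 = -5457 (mod 7).
    Reduce coefficients mod 7: 2·t ≡ 3 (mod 7).
    The inverse of 2 mod 7 is 4 (since 2·4 = 8 = 1·7 + 1), so t ≡ 4·3 = 12 ≡ 5 (mod 7).
    Then x = 5459 + 6120·5 = 36059, valid modulo lcm(6120, 7) = 42840: x ≡ 36059 (mod 42840).
Verify against each original: 36059 mod 17 = 2, 36059 mod 8 = 3, 36059 mod 5 = 4, 36059 mod 9 = 5, 36059 mod 7 = 2.

x ≡ 36059 (mod 42840).


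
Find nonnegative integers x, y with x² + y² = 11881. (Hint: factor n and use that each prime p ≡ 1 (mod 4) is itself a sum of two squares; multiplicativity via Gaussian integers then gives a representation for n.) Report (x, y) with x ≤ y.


Step 1: Factor n = 11881 = 109^2.
Step 2: Check the mod-4 condition on each prime factor: 109 ≡ 1 (mod 4), exponent 2.
All primes ≡ 3 (mod 4) appear to even exponent (or don't appear), so by the two-squares theorem n IS expressible as a sum of two squares.
Step 3: Build a representation. Here n = 109 · 109 is a product of primes ≡ 1 (mod 4). Each prime p ≡ 1 (mod 4) is itself a sum of two squares; find a² by testing p − a² for a perfect square:
  109: 109 − 1² = 108, 109 − 2² = 105, 109 − 3² = 100 = 10² ⇒ 109 = 3² + 10².
  Combine using the Brahmagupta–Fibonacci identity (a² + b²)(c² + d²) = (ac − bd)² + (ad + bc)² = (ac + bd)² + (ad − bc)²:
  109 · 109 = 11881: from (3² + 10²)(3² + 10²), take (3·3 − 10·10, 3·10 + 10·3) = (9 − 100, 30 + 30) = (-91, 60); dropping signs (only squares matter) gives (91, 60); check 91² + 60² = 8281 + 3600 = 11881 ✓.
Step 4: Order so x ≤ y and verify: 60² + 91² = 3600 + 8281 = 11881 = n. ✓

n = 11881 = 60² + 91² (one valid representation with x ≤ y).


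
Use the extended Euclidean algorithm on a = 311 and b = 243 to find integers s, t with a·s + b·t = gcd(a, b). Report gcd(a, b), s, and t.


Euclidean algorithm on (311, 243) — divide until remainder is 0:
  311 = 1 · 243 + 68
  243 = 3 · 68 + 39
  68 = 1 · 39 + 29
  39 = 1 · 29 + 10
  29 = 2 · 10 + 9
  10 = 1 · 9 + 1
  9 = 9 · 1 + 0
gcd(311, 243) = 1.
Track Bezout coefficients alongside the remainders: start with r₀ = 311 = a·1 + b·0 (s = 1, t = 0) and r₁ = 243 = a·0 + b·1 (s = 0, t = 1); each new remainder r_{k+1} = r_{k-1} − q_k·r_k inherits s_{k+1} = s_{k-1} − q_k·s_k, t_{k+1} = t_{k-1} − q_k·t_k, so r_k = a·s_k + b·t_k at every step:
  q = 1: r = 68, s = 1 − 1·0 = 1, t = 0 − 1·1 = -1  (check: 311·1 + 243·(-1) = 68)
  q = 3: r = 39, s = 0 − 3·1 = -3, t = 1 − 3·(-1) = 4  (check: 311·(-3) + 243·4 = 39)
  q = 1: r = 29, s = 1 − 1·(-3) = 4, t = -1 − 1·4 = -5  (check: 311·4 + 243·(-5) = 29)
  q = 1: r = 10, s = -3 − 1·4 = -7, t = 4 − 1·(-5) = 9  (check: 311·(-7) + 243·9 = 10)
  q = 2: r = 9, s = 4 − 2·(-7) = 18, t = -5 − 2·9 = -23  (check: 311·18 + 243·(-23) = 9)
  q = 1: r = 1, s = -7 − 1·18 = -25, t = 9 − 1·(-23) = 32  (check: 311·(-25) + 243·32 = 1)
The row with r = 1 (the gcd) gives the Bezout coefficients s = -25, t = 32.
Result: 311 · (-25) + 243 · (32) = 1.

gcd(311, 243) = 1; s = -25, t = 32 (check: 311·(-25) + 243·32 = 1).


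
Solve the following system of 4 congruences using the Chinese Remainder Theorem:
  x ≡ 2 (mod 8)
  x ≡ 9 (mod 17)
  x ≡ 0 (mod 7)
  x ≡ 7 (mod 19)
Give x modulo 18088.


Product of moduli M = 8 · 17 · 7 · 19 = 18088.
Merge one congruence at a time:
  Start: x ≡ 2 (mod 8).
  Combine with x ≡ 9 (mod 17); new modulus lcm = 136.
    Write x = 2 + 8·t and substitute into x ≡ 9 (mod 17): 8·t ≡ 9 − 2 = 7 (mod 17).
    The inverse of 8 mod 17 is 15 (since 8·15 = 120 = 7·17 + 1), so t ≡ 15·7 = 105 ≡ 3 (mod 17).
    Then x = 2 + 8·3 = 26, valid modulo lcm(8, 17) = 136: x ≡ 26 (mod 136).
  Combine with x ≡ 0 (mod 7); new modulus lcm = 952.
    Write x = 26 + 136·t and substitute into x ≡ 0 (mod 7): 136·t ≡ 0 − 26 = -26 (mod 7).
    Reduce coefficients mod 7: 3·t ≡ 2 (mod 7).
    The inverse of 3 mod 7 is 5 (since 3·5 = 15 = 2·7 + 1), so t ≡ 5·2 = 10 ≡ 3 (mod 7).
    Then x = 26 + 136·3 = 434, valid modulo lcm(136, 7) = 952: x ≡ 434 (mod 952).
  Combine with x ≡ 7 (mod 19); new modulus lcm = 18088.
    Write x = 434 + 952·t and substitute into x ≡ 7 (mod 19): 952·t ≡ 7 − 434 = -427 (mod 19).
    Reduce coefficients mod 19: 2·t ≡ 10 (mod 19).
    The inverse of 2 mod 19 is 10 (since 2·10 = 20 = 1·19 + 1), so t ≡ 10·10 = 100 ≡ 5 (mod 19).
    Then x = 434 + 952·5 = 5194, valid modulo lcm(952, 19) = 18088: x ≡ 5194 (mod 18088).
Verify against each original: 5194 mod 8 = 2, 5194 mod 17 = 9, 5194 mod 7 = 0, 5194 mod 19 = 7.

x ≡ 5194 (mod 18088).


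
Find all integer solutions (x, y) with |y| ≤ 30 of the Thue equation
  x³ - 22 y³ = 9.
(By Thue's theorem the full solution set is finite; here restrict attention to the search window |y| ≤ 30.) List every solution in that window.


The equation is x³ - 22y³ = 9. For fixed y, x³ = 22·y³ + 9, so a solution requires the RHS to be a perfect cube.
Strategy: iterate y from -30 to 30, compute RHS = 22·y³ + 9, and check whether it is a (positive or negative) perfect cube.
Check small values of y:
  y = 0: RHS = 9 is not a perfect cube.
  y = 1: RHS = 31 is not a perfect cube.
  y = -1: RHS = -13 is not a perfect cube.
  y = 2: RHS = 185 is not a perfect cube.
  y = -2: RHS = -167 is not a perfect cube.
  y = 3: RHS = 603 is not a perfect cube.
  y = -3: RHS = -585 is not a perfect cube.
Continuing the search up to |y| = 30 finds no solutions either.
No (x, y) in the scanned range satisfies the equation.

No integer solutions with |y| ≤ 30.


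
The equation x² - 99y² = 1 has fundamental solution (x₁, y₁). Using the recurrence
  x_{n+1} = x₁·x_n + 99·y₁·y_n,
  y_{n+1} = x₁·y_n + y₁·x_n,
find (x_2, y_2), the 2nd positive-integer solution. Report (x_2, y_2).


Step 1: Find the fundamental solution (x₁, y₁) of x² - 99y² = 1.
  Expand √99 as a continued fraction. a₀ = ⌊√99⌋ = 9; iterate m_{k+1} = d_k·a_k − m_k, d_{k+1} = (99 − m_{k+1}²)/d_k, a_{k+1} = ⌊(a₀ + m_{k+1})/d_{k+1}⌋ (starting m₀ = 0, d₀ = 1), with convergents p_k = a_k·p_{k-1} + p_{k-2}, q_k = a_k·q_{k-1} + q_{k-2} (p₋₁ = 1, q₋₁ = 0):
  k = 0: a₀ = 9; p₀/q₀ = 9/1; p₀² − 99·q₀² = 81 − 99 = -18.
  k = 1: m = 9, d = 18, a = ⌊(9 + 9)/18⌋ = 1; p/q = (1·9 + 1)/(1·1 + 0) = 10/1; p² − 99·q² = 100 − 99 = 1.
  The first convergent with p² − 99·q² = 1 gives the fundamental solution (x₁, y₁) = (10, 1).
Step 2: Apply the recurrence (x_{n+1}, y_{n+1}) = (x₁x_n + 99y₁y_n, x₁y_n + y₁x_n) repeatedly.
  From (x_1, y_1) = (10, 1): x_2 = 10·10 + 99·1·1 = 199; y_2 = 10·1 + 1·10 = 20.
Step 3: Verify x_2² - 99·y_2² = 39601 - 39600 = 1 (should be 1). ✓

(x_1, y_1) = (10, 1); (x_2, y_2) = (199, 20).


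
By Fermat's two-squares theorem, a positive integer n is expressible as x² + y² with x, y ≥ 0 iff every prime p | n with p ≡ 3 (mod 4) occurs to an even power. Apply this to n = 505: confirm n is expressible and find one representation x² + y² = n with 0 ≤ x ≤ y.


Step 1: Factor n = 505 = 5 · 101.
Step 2: Check the mod-4 condition on each prime factor: 5 ≡ 1 (mod 4), exponent 1; 101 ≡ 1 (mod 4), exponent 1.
All primes ≡ 3 (mod 4) appear to even exponent (or don't appear), so by the two-squares theorem n IS expressible as a sum of two squares.
Step 3: Build a representation. Here n = 5 · 101 is a product of primes ≡ 1 (mod 4). Each prime p ≡ 1 (mod 4) is itself a sum of two squares; find a² by testing p − a² for a perfect square:
  5: 5 − 1² = 4 = 2² ⇒ 5 = 1² + 2².
  101: 101 − 1² = 100 = 10² ⇒ 101 = 1² + 10².
  Combine using the Brahmagupta–Fibonacci identity (a² + b²)(c² + d²) = (ac − bd)² + (ad + bc)² = (ac + bd)² + (ad − bc)²:
  5 · 101 = 505: from (1² + 2²)(1² + 10²), take (1·1 − 2·10, 1·10 + 2·1) = (1 − 20, 10 + 2) = (-19, 12); dropping signs (only squares matter) gives (19, 12); check 19² + 12² = 361 + 144 = 505 ✓.
Step 4: Order so x ≤ y and verify: 12² + 19² = 144 + 361 = 505 = n. ✓

n = 505 = 12² + 19² (one valid representation with x ≤ y).
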